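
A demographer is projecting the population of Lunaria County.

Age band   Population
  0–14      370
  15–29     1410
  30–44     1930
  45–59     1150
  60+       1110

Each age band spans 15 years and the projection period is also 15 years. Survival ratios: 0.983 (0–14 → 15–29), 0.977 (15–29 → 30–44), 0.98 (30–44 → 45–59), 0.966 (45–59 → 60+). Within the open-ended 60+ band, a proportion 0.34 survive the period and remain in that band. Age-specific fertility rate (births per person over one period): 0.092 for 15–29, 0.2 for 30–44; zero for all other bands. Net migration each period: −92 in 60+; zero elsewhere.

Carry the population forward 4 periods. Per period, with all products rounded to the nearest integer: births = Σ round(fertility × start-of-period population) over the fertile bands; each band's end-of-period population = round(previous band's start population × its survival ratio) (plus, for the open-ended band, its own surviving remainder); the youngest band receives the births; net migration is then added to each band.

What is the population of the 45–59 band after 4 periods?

After projecting period 1:
Births: 1410 × 0.092 = 130  |  1930 × 0.2 = 386 → 516
15–29: 370 × 0.983 = 364
30–44: 1410 × 0.977 = 1378
45–59: 1930 × 0.98 = 1891
60+: 1150 × 0.966 + 1110 × 0.34 = 1111 + 377 = 1488
Net migration: 60+ − 92 → 1396
End of period: [516, 364, 1378, 1891, 1396]
After projecting period 2:
Births: 364 × 0.092 = 33  |  1378 × 0.2 = 276 → 309
15–29: 516 × 0.983 = 507
30–44: 364 × 0.977 = 356
45–59: 1378 × 0.98 = 1350
60+: 1891 × 0.966 + 1396 × 0.34 = 1827 + 475 = 2302
Net migration: 60+ − 92 → 2210
End of period: [309, 507, 356, 1350, 2210]
After projecting period 3:
Births: 507 × 0.092 = 47  |  356 × 0.2 = 71 → 118
15–29: 309 × 0.983 = 304
30–44: 507 × 0.977 = 495
45–59: 356 × 0.98 = 349
60+: 1350 × 0.966 + 2210 × 0.34 = 1304 + 751 = 2055
Net migration: 60+ − 92 → 1963
End of period: [118, 304, 495, 349, 1963]
After projecting period 4:
Births: 304 × 0.092 = 28  |  495 × 0.2 = 99 → 127
15–29: 118 × 0.983 = 116
30–44: 304 × 0.977 = 297
45–59: 495 × 0.98 = 485
60+: 349 × 0.966 + 1963 × 0.34 = 337 + 667 = 1004
Net migration: 60+ − 92 → 912
End of period: [127, 116, 297, 485, 912]

485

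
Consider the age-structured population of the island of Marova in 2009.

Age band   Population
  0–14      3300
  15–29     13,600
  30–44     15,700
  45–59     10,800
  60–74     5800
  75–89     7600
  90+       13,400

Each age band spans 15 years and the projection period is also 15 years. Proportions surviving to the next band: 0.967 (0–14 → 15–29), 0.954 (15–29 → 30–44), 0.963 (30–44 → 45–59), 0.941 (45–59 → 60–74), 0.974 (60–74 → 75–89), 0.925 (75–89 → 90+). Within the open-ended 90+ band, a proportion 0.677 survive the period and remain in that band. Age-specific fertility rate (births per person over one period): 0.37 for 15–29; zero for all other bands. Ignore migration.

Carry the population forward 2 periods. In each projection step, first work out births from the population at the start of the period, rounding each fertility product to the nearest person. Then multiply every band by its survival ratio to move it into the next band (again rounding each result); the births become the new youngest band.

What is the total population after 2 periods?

61837

(Groups numbered youngest = 1 to oldest = 7.)
Period 1:
Births: 13600 * 0.37 = 5032
Group 2: 3300 * 0.967 = 3191
Group 3: 13600 * 0.954 = 12974
Group 4: 15700 * 0.963 = 15119
Group 5: 10800 * 0.941 = 10163
Group 6: 5800 * 0.974 = 5649
Group 7: 7600 * 0.925 + 13400 * 0.677 = 7030 + 9072 = 16102
Giving 5032 / 3191 / 12974 / 15119 / 10163 / 5649 / 16102.
Period 2:
Births: 3191 * 0.37 = 1181
Group 2: 5032 * 0.967 = 4866
Group 3: 3191 * 0.954 = 3044
Group 4: 12974 * 0.963 = 12494
Group 5: 15119 * 0.941 = 14227
Group 6: 10163 * 0.974 = 9899
Group 7: 5649 * 0.925 + 16102 * 0.677 = 5225 + 10901 = 16126
Giving 1181 / 4866 / 3044 / 12494 / 14227 / 9899 / 16126.
Total after period 2: 1181 + 4866 + 3044 + 12494 + 14227 + 9899 + 16126 = 61837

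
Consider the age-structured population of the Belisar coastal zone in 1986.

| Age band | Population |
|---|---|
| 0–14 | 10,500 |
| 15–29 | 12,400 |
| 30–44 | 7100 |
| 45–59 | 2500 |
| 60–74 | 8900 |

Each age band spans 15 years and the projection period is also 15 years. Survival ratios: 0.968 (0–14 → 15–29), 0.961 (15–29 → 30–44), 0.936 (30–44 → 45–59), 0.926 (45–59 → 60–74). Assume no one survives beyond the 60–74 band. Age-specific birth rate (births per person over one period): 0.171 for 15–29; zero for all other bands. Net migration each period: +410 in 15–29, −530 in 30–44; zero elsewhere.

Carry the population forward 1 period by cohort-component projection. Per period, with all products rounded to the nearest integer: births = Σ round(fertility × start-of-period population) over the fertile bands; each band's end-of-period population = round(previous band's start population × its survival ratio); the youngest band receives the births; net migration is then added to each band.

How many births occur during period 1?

2120

— Period 1 —
Births: 12400 × 0.171 = 2120
15–29: 10500 × 0.968 = 10164
30–44: 12400 × 0.961 = 11916
45–59: 7100 × 0.936 = 6646
60–74: 2500 × 0.926 = 2315
Net migration: 15–29 + 410 → 10574; 30–44 − 530 → 11386
Population now: 0–14=2120, 15–29=10574, 30–44=11386, 45–59=6646, 60–74=2315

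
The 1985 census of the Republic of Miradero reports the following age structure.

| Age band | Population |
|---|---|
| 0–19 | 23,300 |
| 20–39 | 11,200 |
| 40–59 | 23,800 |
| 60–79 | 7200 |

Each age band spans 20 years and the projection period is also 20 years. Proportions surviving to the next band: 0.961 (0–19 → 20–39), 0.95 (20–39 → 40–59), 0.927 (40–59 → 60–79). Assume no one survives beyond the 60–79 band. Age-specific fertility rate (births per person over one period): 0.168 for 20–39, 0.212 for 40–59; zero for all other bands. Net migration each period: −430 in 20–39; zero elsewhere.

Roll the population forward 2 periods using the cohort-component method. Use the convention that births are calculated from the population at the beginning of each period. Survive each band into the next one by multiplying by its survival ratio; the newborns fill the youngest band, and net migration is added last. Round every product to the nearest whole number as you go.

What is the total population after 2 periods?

Let group 1 be 0–19 through group 4 = 60–79.
Period 1:
Births: 11200 × 0.168 = 1882  |  23800 × 0.212 = 5046 — total 6928
Group 2: 23300 × 0.961 = 22391
Group 3: 11200 × 0.95 = 10640
Group 4: 23800 × 0.927 = 22063
Net migration: Group 2 − 430 → 21961
End of period: [6928, 21961, 10640, 22063]
Period 2:
Births: 21961 × 0.168 = 3689  |  10640 × 0.212 = 2256 — total 5945
Group 2: 6928 × 0.961 = 6658
Group 3: 21961 × 0.95 = 20863
Group 4: 10640 × 0.927 = 9863
Net migration: Group 2 − 430 → 6228
End of period: [5945, 6228, 20863, 9863]
Total after period 2: 5945 + 6228 + 20863 + 9863 = 42899

42899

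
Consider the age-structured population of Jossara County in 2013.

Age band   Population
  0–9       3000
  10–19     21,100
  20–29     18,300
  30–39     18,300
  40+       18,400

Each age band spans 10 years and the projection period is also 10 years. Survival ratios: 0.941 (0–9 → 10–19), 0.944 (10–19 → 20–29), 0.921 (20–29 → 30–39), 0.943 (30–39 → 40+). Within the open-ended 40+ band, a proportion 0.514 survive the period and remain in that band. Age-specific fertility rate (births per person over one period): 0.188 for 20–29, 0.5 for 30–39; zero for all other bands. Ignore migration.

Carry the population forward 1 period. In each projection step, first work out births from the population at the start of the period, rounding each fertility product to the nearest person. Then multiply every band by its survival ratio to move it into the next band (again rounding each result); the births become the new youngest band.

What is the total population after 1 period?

78900

Numbering the groups 1..5 from youngest to oldest:
[period 1]
Births: 18300 * 0.188 = 3440, 18300 * 0.5 = 9150 ⇒ total 12590
Group 2: 3000 * 0.941 = 2823
Group 3: 21100 * 0.944 = 19918
Group 4: 18300 * 0.921 = 16854
Group 5: 18300 * 0.943 + 18400 * 0.514 = 17257 + 9458 = 26715
Population now: 0–9=12590, 10–19=2823, 20–29=19918, 30–39=16854, 40+=26715
Total after period 1: 12590 + 2823 + 19918 + 16854 + 26715 = 78900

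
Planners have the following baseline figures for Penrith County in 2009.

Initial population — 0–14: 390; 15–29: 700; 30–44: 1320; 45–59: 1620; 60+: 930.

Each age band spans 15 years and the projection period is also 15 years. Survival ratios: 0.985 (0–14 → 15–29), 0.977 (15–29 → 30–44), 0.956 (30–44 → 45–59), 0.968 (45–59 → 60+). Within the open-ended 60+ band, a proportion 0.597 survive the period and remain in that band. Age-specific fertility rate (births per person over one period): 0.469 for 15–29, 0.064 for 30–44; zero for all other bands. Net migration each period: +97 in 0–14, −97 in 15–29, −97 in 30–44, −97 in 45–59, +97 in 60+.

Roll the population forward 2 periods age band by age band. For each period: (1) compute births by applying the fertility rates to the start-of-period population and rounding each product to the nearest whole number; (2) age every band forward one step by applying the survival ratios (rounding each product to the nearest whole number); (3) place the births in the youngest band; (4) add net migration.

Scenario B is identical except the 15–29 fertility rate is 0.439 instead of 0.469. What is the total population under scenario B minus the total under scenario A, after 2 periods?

-29

Period 1:
Births: 700 × 0.469 = 328, 1320 × 0.064 = 84 — total 412
15–29: 390 × 0.985 = 384
30–44: 700 × 0.977 = 684
45–59: 1320 × 0.956 = 1262
60+: 1620 × 0.968 + 930 × 0.597 = 1568 + 555 = 2123
Net migration: 0–14 + 97 → 509; 15–29 − 97 → 287; 30–44 − 97 → 587; 45–59 − 97 → 1165; 60+ + 97 → 2220
Population now: 0–14=509, 15–29=287, 30–44=587, 45–59=1165, 60+=2220
Period 2:
Births: 287 × 0.469 = 135, 587 × 0.064 = 38 — total 173
15–29: 509 × 0.985 = 501
30–44: 287 × 0.977 = 280
45–59: 587 × 0.956 = 561
60+: 1165 × 0.968 + 2220 × 0.597 = 1128 + 1325 = 2453
Net migration: 0–14 + 97 → 270; 15–29 − 97 → 404; 30–44 − 97 → 183; 45–59 − 97 → 464; 60+ + 97 → 2550
Population now: 0–14=270, 15–29=404, 30–44=183, 45–59=464, 60+=2550
Scenario A total after 2 periods: 3871
Scenario B projection —
Period 1:
Births: 700 × 0.439 = 307, 1320 × 0.064 = 84 — total 391
15–29: 390 × 0.985 = 384
30–44: 700 × 0.977 = 684
45–59: 1320 × 0.956 = 1262
60+: 1620 × 0.968 + 930 × 0.597 = 1568 + 555 = 2123
Net migration: 0–14 + 97 → 488; 15–29 − 97 → 287; 30–44 − 97 → 587; 45–59 − 97 → 1165; 60+ + 97 → 2220
Population now: 0–14=488, 15–29=287, 30–44=587, 45–59=1165, 60+=2220
Period 2:
Births: 287 × 0.439 = 126, 587 × 0.064 = 38 — total 164
15–29: 488 × 0.985 = 481
30–44: 287 × 0.977 = 280
45–59: 587 × 0.956 = 561
60+: 1165 × 0.968 + 2220 × 0.597 = 1128 + 1325 = 2453
Net migration: 0–14 + 97 → 261; 15–29 − 97 → 384; 30–44 − 97 → 183; 45–59 − 97 → 464; 60+ + 97 → 2550
Population now: 0–14=261, 15–29=384, 30–44=183, 45–59=464, 60+=2550
Scenario B total after 2 periods: 3842
Difference B − A = 3842 − 3871 = -29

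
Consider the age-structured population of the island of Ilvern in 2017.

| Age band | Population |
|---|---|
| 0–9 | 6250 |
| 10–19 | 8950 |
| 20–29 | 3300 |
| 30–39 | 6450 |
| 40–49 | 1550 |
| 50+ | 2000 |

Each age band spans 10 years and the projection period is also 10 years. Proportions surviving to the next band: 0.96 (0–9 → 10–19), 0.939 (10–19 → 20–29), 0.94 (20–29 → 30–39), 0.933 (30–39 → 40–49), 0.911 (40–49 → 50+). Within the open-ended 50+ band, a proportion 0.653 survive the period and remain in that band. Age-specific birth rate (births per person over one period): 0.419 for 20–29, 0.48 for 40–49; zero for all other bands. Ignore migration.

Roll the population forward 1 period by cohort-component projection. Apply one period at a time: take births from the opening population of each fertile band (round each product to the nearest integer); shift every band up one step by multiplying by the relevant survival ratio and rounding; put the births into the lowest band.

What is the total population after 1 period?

28369

After projecting period 1:
Births: 3300 × 0.419 = 1383 ; 1550 × 0.48 = 744 ⇒ total 2127
10–19: 6250 × 0.96 = 6000
20–29: 8950 × 0.939 = 8404
30–39: 3300 × 0.94 = 3102
40–49: 6450 × 0.933 = 6018
50+: 1550 × 0.911 + 2000 × 0.653 = 1412 + 1306 = 2718
→ [2127, 6000, 8404, 3102, 6018, 2718]
Total after period 1: 2127 + 6000 + 8404 + 3102 + 6018 + 2718 = 28369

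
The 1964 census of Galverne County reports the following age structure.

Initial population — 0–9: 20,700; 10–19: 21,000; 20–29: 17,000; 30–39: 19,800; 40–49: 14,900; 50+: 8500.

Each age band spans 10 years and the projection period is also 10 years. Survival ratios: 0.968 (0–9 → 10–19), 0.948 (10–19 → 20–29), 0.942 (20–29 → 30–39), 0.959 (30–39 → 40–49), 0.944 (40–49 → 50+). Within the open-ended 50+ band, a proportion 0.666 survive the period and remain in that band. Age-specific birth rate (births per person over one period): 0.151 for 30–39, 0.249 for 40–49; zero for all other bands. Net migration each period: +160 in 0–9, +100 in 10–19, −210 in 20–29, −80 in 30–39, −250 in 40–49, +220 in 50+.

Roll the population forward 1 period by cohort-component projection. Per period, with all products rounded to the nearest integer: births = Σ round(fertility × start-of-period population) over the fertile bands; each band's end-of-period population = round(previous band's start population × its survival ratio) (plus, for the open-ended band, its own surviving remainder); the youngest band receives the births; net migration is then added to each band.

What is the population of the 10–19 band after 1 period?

20138

Period 1:
Births: 19800 × 0.151 = 2990  |  14900 × 0.249 = 3710 → total 6700
10–19: 20700 × 0.968 = 20038
20–29: 21000 × 0.948 = 19908
30–39: 17000 × 0.942 = 16014
40–49: 19800 × 0.959 = 18988
50+: 14900 × 0.944 + 8500 × 0.666 = 14066 + 5661 = 19727
Net migration: 0–9 + 160 → 6860; 10–19 + 100 → 20138; 20–29 − 210 → 19698; 30–39 − 80 → 15934; 40–49 − 250 → 18738; 50+ + 220 → 19947
Giving 6860 / 20138 / 19698 / 15934 / 18738 / 19947.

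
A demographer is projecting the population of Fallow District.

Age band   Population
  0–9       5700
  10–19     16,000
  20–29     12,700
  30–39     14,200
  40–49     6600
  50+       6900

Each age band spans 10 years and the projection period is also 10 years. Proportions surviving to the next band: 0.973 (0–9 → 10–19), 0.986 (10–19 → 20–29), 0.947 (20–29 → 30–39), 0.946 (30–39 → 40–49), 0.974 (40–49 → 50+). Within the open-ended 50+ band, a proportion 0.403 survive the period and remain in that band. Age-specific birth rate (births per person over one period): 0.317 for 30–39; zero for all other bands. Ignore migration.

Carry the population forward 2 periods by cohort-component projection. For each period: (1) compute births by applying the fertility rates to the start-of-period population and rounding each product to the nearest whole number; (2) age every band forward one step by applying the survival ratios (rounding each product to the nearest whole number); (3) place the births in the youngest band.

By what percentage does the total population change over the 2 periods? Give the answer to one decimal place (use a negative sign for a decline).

Period 1:
Births: 14200 * 0.317 = 4501
10–19: 5700 * 0.973 = 5546
20–29: 16000 * 0.986 = 15776
30–39: 12700 * 0.947 = 12027
40–49: 14200 * 0.946 = 13433
50+: 6600 * 0.974 + 6900 * 0.403 = 6428 + 2781 = 9209
End of period: [4501, 5546, 15776, 12027, 13433, 9209]
Period 2:
Births: 12027 * 0.317 = 3813
10–19: 4501 * 0.973 = 4379
20–29: 5546 * 0.986 = 5468
30–39: 15776 * 0.947 = 14940
40–49: 12027 * 0.946 = 11378
50+: 13433 * 0.974 + 9209 * 0.403 = 13084 + 3711 = 16795
End of period: [3813, 4379, 5468, 14940, 11378, 16795]
Total: 62100 → 56773; change = -5327; percentage change = -8.6%

-8.6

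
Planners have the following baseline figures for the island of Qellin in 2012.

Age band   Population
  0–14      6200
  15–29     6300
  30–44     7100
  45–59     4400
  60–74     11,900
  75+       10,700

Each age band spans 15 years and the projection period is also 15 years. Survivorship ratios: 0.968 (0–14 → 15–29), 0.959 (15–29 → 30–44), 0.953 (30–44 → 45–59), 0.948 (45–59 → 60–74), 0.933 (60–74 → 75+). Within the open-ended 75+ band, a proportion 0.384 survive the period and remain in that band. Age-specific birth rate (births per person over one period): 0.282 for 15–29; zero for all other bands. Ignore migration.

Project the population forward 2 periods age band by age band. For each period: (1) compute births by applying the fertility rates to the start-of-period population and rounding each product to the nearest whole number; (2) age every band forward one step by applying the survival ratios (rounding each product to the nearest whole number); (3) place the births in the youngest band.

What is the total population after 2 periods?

31074

Call the bands 1 to 6, youngest first.
— Period 1 —
Births: 6300 × 0.282 = 1777
Band 2: 6200 × 0.968 = 6002
Band 3: 6300 × 0.959 = 6042
Band 4: 7100 × 0.953 = 6766
Band 5: 4400 × 0.948 = 4171
Band 6: 11900 × 0.933 + 10700 × 0.384 = 11103 + 4109 = 15212
→ [1777, 6002, 6042, 6766, 4171, 15212]
— Period 2 —
Births: 6002 × 0.282 = 1693
Band 2: 1777 × 0.968 = 1720
Band 3: 6002 × 0.959 = 5756
Band 4: 6042 × 0.953 = 5758
Band 5: 6766 × 0.948 = 6414
Band 6: 4171 × 0.933 + 15212 × 0.384 = 3892 + 5841 = 9733
→ [1693, 1720, 5756, 5758, 6414, 9733]
Total after period 2: 1693 + 1720 + 5756 + 5758 + 6414 + 9733 = 31074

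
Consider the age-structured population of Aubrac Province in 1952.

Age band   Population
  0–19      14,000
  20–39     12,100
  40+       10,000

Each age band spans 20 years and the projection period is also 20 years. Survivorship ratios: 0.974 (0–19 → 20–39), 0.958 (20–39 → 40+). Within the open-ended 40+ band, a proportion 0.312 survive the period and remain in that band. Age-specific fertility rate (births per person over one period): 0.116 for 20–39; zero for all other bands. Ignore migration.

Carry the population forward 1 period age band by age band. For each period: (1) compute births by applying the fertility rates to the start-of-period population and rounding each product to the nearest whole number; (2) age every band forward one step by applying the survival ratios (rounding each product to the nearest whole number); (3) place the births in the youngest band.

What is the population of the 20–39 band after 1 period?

Period 1:
Births: 12100 × 0.116 = 1404
20–39: 14000 × 0.974 = 13636
40+: 12100 × 0.958 + 10000 × 0.312 = 11592 + 3120 = 14712
Giving 1404 / 13636 / 14712.

13636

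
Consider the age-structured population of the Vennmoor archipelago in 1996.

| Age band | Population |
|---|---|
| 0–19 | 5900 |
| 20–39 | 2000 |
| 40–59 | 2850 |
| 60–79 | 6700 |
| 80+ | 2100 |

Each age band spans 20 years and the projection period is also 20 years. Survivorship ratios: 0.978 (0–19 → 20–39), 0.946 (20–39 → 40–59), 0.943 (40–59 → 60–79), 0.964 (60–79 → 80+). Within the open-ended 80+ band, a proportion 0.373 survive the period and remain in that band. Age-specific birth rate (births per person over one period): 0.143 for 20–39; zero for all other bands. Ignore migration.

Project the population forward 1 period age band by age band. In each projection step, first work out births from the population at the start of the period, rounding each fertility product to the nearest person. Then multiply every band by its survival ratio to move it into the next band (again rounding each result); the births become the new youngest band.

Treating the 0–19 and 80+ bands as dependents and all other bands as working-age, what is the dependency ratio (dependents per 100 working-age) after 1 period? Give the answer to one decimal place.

Period 1:
Births: 2000 * 0.143 = 286
20–39: 5900 * 0.978 = 5770
40–59: 2000 * 0.946 = 1892
60–79: 2850 * 0.943 = 2688
80+: 6700 * 0.964 + 2100 * 0.373 = 6459 + 783 = 7242
Population now: 0–19=286, 20–39=5770, 40–59=1892, 60–79=2688, 80+=7242
Dependents (band 0–19 + band 80+) = 286 + 7242 = 7528; working-age = 10350; ratio = 7528/10350 × 100 = 72.7

72.7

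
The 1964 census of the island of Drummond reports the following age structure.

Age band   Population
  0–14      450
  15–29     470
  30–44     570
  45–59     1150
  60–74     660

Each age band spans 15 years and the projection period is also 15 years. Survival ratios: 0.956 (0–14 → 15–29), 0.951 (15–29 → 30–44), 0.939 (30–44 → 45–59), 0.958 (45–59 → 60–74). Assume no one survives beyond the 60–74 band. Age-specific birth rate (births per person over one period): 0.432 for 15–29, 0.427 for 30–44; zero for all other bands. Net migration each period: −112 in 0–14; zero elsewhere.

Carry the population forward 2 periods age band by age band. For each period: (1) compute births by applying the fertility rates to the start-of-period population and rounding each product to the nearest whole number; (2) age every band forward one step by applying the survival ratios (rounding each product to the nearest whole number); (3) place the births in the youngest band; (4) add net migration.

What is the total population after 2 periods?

(Bands numbered youngest = 1 to oldest = 5.)
After projecting period 1:
Births: 470 × 0.432 = 203, 570 × 0.427 = 243 → 446
Band 2: 450 × 0.956 = 430
Band 3: 470 × 0.951 = 447
Band 4: 570 × 0.939 = 535
Band 5: 1150 × 0.958 = 1102
Net migration: Band 1 − 112 → 334
→ [334, 430, 447, 535, 1102]
After projecting period 2:
Births: 430 × 0.432 = 186, 447 × 0.427 = 191 → 377
Band 2: 334 × 0.956 = 319
Band 3: 430 × 0.951 = 409
Band 4: 447 × 0.939 = 420
Band 5: 535 × 0.958 = 513
Net migration: Band 1 − 112 → 265
→ [265, 319, 409, 420, 513]
Total after period 2: 265 + 319 + 409 + 420 + 513 = 1926

1926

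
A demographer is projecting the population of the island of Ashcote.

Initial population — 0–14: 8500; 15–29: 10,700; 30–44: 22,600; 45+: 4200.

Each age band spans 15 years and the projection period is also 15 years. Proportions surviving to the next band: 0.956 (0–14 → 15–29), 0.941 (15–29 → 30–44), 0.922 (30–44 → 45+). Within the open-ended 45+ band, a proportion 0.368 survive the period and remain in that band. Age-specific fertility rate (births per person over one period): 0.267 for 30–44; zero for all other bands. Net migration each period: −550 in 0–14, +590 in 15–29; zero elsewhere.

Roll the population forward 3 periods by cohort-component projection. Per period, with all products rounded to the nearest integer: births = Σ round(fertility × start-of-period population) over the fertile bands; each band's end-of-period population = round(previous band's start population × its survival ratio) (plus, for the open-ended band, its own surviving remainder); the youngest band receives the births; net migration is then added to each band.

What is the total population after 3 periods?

Period 1.
Births: 22600 × 0.267 = 6034
15–29: 8500 × 0.956 = 8126
30–44: 10700 × 0.941 = 10069
45+: 22600 × 0.922 + 4200 × 0.368 = 20837 + 1546 = 22383
Net migration: 0–14 − 550 → 5484; 15–29 + 590 → 8716
→ [5484, 8716, 10069, 22383]
Period 2.
Births: 10069 × 0.267 = 2688
15–29: 5484 × 0.956 = 5243
30–44: 8716 × 0.941 = 8202
45+: 10069 × 0.922 + 22383 × 0.368 = 9284 + 8237 = 17521
Net migration: 0–14 − 550 → 2138; 15–29 + 590 → 5833
→ [2138, 5833, 8202, 17521]
Period 3.
Births: 8202 × 0.267 = 2190
15–29: 2138 × 0.956 = 2044
30–44: 5833 × 0.941 = 5489
45+: 8202 × 0.922 + 17521 × 0.368 = 7562 + 6448 = 14010
Net migration: 0–14 − 550 → 1640; 15–29 + 590 → 2634
→ [1640, 2634, 5489, 14010]
Total after period 3: 1640 + 2634 + 5489 + 14010 = 23773

23773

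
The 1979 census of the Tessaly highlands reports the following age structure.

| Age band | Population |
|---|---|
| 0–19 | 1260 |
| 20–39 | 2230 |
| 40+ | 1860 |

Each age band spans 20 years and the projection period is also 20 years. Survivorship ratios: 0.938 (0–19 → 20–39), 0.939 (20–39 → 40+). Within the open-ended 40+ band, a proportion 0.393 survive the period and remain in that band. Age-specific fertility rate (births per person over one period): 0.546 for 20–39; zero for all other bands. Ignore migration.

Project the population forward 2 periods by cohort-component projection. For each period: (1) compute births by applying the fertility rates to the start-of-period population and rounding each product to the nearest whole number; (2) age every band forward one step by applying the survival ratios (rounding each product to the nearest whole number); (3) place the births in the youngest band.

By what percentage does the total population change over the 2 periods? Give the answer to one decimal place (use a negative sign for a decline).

— Period 1 —
Births: 2230 × 0.546 = 1218
20–39: 1260 × 0.938 = 1182
40+: 2230 × 0.939 + 1860 × 0.393 = 2094 + 731 = 2825
Population now: 0–19=1218, 20–39=1182, 40+=2825
— Period 2 —
Births: 1182 × 0.546 = 645
20–39: 1218 × 0.938 = 1142
40+: 1182 × 0.939 + 2825 × 0.393 = 1110 + 1110 = 2220
Population now: 0–19=645, 20–39=1142, 40+=2220
Total: 5350 → 4007; change = -1343; percentage change = -25.1%

-25.1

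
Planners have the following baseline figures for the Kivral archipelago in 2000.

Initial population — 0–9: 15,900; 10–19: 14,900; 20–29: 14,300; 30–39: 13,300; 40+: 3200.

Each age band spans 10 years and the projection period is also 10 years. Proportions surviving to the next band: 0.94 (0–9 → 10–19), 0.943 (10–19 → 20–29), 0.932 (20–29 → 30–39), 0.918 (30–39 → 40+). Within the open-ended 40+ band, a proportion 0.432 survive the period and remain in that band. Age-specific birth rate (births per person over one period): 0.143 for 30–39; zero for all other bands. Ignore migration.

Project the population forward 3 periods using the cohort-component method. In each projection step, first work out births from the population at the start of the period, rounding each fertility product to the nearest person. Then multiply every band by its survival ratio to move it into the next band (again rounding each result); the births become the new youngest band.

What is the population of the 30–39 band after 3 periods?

13136

[period 1]
Births: 13300 × 0.143 = 1902
10–19: 15900 × 0.94 = 14946
20–29: 14900 × 0.943 = 14051
30–39: 14300 × 0.932 = 13328
40+: 13300 × 0.918 + 3200 × 0.432 = 12209 + 1382 = 13591
Giving 1902 / 14946 / 14051 / 13328 / 13591.
[period 2]
Births: 13328 × 0.143 = 1906
10–19: 1902 × 0.94 = 1788
20–29: 14946 × 0.943 = 14094
30–39: 14051 × 0.932 = 13096
40+: 13328 × 0.918 + 13591 × 0.432 = 12235 + 5871 = 18106
Giving 1906 / 1788 / 14094 / 13096 / 18106.
[period 3]
Births: 13096 × 0.143 = 1873
10–19: 1906 × 0.94 = 1792
20–29: 1788 × 0.943 = 1686
30–39: 14094 × 0.932 = 13136
40+: 13096 × 0.918 + 18106 × 0.432 = 12022 + 7822 = 19844
Giving 1873 / 1792 / 1686 / 13136 / 19844.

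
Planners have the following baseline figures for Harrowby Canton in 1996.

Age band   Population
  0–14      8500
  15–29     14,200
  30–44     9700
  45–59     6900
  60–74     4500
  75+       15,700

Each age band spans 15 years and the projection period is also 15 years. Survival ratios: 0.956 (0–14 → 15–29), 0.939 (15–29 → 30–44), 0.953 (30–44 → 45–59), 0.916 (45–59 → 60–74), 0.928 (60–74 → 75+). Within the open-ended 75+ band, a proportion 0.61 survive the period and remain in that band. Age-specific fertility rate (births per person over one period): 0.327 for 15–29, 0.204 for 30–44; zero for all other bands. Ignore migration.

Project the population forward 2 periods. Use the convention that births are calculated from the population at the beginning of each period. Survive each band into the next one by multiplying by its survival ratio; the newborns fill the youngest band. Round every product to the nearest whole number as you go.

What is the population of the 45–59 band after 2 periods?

12707

Period 1:
Births: 14200 × 0.327 = 4643  |  9700 × 0.204 = 1979 → 6622
15–29: 8500 × 0.956 = 8126
30–44: 14200 × 0.939 = 13334
45–59: 9700 × 0.953 = 9244
60–74: 6900 × 0.916 = 6320
75+: 4500 × 0.928 + 15700 × 0.61 = 4176 + 9577 = 13753
Giving 6622 / 8126 / 13334 / 9244 / 6320 / 13753.
Period 2:
Births: 8126 × 0.327 = 2657  |  13334 × 0.204 = 2720 → 5377
15–29: 6622 × 0.956 = 6331
30–44: 8126 × 0.939 = 7630
45–59: 13334 × 0.953 = 12707
60–74: 9244 × 0.916 = 8468
75+: 6320 × 0.928 + 13753 × 0.61 = 5865 + 8389 = 14254
Giving 5377 / 6331 / 7630 / 12707 / 8468 / 14254.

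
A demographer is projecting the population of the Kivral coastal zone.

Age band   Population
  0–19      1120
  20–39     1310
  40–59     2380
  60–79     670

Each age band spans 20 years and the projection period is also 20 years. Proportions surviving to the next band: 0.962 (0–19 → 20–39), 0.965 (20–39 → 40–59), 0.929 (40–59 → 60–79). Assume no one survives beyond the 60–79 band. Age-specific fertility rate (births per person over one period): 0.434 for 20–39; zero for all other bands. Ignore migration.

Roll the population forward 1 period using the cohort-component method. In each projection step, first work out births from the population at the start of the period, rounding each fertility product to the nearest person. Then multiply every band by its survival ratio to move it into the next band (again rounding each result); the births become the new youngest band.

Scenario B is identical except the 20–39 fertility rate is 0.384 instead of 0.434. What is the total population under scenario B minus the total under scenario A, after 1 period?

Call the bands 1 to 4, youngest first.
Period 1.
Births: 1310 × 0.434 = 569
Band 2: 1120 × 0.962 = 1077
Band 3: 1310 × 0.965 = 1264
Band 4: 2380 × 0.929 = 2211
End of period: [569, 1077, 1264, 2211]
Scenario A total after 1 period: 5121
Scenario B projection —
Period 1.
Births: 1310 × 0.384 = 503
Band 2: 1120 × 0.962 = 1077
Band 3: 1310 × 0.965 = 1264
Band 4: 2380 × 0.929 = 2211
End of period: [503, 1077, 1264, 2211]
Scenario B total after 1 period: 5055
Difference B − A = 5055 − 5121 = -66

-66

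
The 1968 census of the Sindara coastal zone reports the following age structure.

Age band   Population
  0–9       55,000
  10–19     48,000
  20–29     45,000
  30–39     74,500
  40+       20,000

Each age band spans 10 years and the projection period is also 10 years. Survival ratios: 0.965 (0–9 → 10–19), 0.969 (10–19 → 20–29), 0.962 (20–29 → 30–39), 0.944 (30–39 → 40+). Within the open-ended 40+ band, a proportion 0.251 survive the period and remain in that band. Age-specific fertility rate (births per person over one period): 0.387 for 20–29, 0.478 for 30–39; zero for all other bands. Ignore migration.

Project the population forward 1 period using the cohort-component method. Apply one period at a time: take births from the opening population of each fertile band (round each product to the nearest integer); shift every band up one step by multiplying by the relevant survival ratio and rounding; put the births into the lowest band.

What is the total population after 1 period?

Let band 1 be 0–9 through band 5 = 40+.
— Period 1 —
Births: 45000 * 0.387 = 17415, 74500 * 0.478 = 35611 → total 53026
Band 2: 55000 * 0.965 = 53075
Band 3: 48000 * 0.969 = 46512
Band 4: 45000 * 0.962 = 43290
Band 5: 74500 * 0.944 + 20000 * 0.251 = 70328 + 5020 = 75348
End of period: [53026, 53075, 46512, 43290, 75348]
Total after period 1: 53026 + 53075 + 46512 + 43290 + 75348 = 271251

271251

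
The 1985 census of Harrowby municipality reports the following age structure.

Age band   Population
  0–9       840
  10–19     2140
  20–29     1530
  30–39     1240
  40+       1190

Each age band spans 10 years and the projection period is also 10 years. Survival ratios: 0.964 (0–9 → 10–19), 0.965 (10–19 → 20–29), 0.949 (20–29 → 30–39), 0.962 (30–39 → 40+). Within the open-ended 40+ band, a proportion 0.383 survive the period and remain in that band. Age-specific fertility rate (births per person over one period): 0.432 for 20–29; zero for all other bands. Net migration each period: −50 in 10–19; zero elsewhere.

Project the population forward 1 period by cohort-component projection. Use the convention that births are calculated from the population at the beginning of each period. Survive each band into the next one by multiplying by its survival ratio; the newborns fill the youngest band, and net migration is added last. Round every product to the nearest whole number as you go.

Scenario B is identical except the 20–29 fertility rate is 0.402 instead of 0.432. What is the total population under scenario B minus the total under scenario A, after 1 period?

-46

Numbering the bands 1..5 from youngest to oldest:
Period 1:
Births: 1530 * 0.432 = 661
Band 2: 840 * 0.964 = 810
Band 3: 2140 * 0.965 = 2065
Band 4: 1530 * 0.949 = 1452
Band 5: 1240 * 0.962 + 1190 * 0.383 = 1193 + 456 = 1649
Net migration: Band 2 − 50 → 760
Population now: 0–9=661, 10–19=760, 20–29=2065, 30–39=1452, 40+=1649
Scenario A total after 1 period: 6587
Scenario B projection —
Period 1:
Births: 1530 * 0.402 = 615
Band 2: 840 * 0.964 = 810
Band 3: 2140 * 0.965 = 2065
Band 4: 1530 * 0.949 = 1452
Band 5: 1240 * 0.962 + 1190 * 0.383 = 1193 + 456 = 1649
Net migration: Band 2 − 50 → 760
Population now: 0–9=615, 10–19=760, 20–29=2065, 30–39=1452, 40+=1649
Scenario B total after 1 period: 6541
Difference B − A = 6541 − 6587 = -46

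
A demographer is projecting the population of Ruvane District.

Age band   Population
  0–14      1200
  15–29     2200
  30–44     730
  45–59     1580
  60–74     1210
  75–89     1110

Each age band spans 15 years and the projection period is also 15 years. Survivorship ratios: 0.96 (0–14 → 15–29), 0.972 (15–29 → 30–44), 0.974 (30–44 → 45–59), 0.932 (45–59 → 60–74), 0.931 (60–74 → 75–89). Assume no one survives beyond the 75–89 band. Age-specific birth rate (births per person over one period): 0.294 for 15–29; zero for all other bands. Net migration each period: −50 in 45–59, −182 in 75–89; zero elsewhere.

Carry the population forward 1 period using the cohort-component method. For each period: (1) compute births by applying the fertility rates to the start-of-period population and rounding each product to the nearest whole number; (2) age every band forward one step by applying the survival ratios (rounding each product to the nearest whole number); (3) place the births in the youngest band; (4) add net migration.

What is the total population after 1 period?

7016

Numbering the groups 1..6 from youngest to oldest:
— Period 1 —
Births: 2200 × 0.294 = 647
Group 2: 1200 × 0.96 = 1152
Group 3: 2200 × 0.972 = 2138
Group 4: 730 × 0.974 = 711
Group 5: 1580 × 0.932 = 1473
Group 6: 1210 × 0.931 = 1127
Net migration: Group 4 − 50 → 661; Group 6 − 182 → 945
→ [647, 1152, 2138, 661, 1473, 945]
Total after period 1: 647 + 1152 + 2138 + 661 + 1473 + 945 = 7016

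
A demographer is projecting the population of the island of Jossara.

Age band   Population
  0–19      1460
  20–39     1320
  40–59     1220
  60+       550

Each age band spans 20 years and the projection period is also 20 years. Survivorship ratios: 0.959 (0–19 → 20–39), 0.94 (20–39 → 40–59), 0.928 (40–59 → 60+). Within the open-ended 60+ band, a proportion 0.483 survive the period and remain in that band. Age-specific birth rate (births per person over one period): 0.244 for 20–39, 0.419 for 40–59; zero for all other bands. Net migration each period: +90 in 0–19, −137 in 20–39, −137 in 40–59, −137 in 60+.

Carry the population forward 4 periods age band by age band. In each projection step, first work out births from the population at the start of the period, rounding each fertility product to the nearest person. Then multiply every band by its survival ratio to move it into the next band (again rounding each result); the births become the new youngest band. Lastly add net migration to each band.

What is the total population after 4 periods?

2694

Call the bands 1 to 4, youngest first.
[period 1]
Births: 1320 × 0.244 = 322 ; 1220 × 0.419 = 511 → total 833
Band 2: 1460 × 0.959 = 1400
Band 3: 1320 × 0.94 = 1241
Band 4: 1220 × 0.928 + 550 × 0.483 = 1132 + 266 = 1398
Net migration: Band 1 + 90 → 923; Band 2 − 137 → 1263; Band 3 − 137 → 1104; Band 4 − 137 → 1261
Population now: 0–19=923, 20–39=1263, 40–59=1104, 60+=1261
[period 2]
Births: 1263 × 0.244 = 308 ; 1104 × 0.419 = 463 → total 771
Band 2: 923 × 0.959 = 885
Band 3: 1263 × 0.94 = 1187
Band 4: 1104 × 0.928 + 1261 × 0.483 = 1025 + 609 = 1634
Net migration: Band 1 + 90 → 861; Band 2 − 137 → 748; Band 3 − 137 → 1050; Band 4 − 137 → 1497
Population now: 0–19=861, 20–39=748, 40–59=1050, 60+=1497
[period 3]
Births: 748 × 0.244 = 183 ; 1050 × 0.419 = 440 → total 623
Band 2: 861 × 0.959 = 826
Band 3: 748 × 0.94 = 703
Band 4: 1050 × 0.928 + 1497 × 0.483 = 974 + 723 = 1697
Net migration: Band 1 + 90 → 713; Band 2 − 137 → 689; Band 3 − 137 → 566; Band 4 − 137 → 1560
Population now: 0–19=713, 20–39=689, 40–59=566, 60+=1560
[period 4]
Births: 689 × 0.244 = 168 ; 566 × 0.419 = 237 → total 405
Band 2: 713 × 0.959 = 684
Band 3: 689 × 0.94 = 648
Band 4: 566 × 0.928 + 1560 × 0.483 = 525 + 753 = 1278
Net migration: Band 1 + 90 → 495; Band 2 − 137 → 547; Band 3 − 137 → 511; Band 4 − 137 → 1141
Population now: 0–19=495, 20–39=547, 40–59=511, 60+=1141
Total after period 4: 495 + 547 + 511 + 1141 = 2694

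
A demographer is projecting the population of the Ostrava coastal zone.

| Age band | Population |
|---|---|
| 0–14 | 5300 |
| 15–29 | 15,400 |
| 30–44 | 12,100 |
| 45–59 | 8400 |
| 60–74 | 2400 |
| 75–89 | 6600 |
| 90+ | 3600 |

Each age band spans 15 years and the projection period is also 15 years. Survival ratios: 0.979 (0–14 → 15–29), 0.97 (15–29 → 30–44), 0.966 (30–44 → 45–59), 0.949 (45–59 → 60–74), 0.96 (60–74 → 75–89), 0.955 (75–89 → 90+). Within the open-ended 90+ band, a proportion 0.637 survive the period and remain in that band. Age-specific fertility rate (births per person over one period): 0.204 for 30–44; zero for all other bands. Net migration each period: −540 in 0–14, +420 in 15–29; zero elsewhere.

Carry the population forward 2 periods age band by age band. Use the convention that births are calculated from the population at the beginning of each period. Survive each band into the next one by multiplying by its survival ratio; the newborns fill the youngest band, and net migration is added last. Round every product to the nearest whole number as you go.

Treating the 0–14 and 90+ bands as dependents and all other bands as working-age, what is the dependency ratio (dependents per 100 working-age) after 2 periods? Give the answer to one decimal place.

24.9

— Period 1 —
Births: 12100 × 0.204 = 2468
15–29: 5300 × 0.979 = 5189
30–44: 15400 × 0.97 = 14938
45–59: 12100 × 0.966 = 11689
60–74: 8400 × 0.949 = 7972
75–89: 2400 × 0.96 = 2304
90+: 6600 × 0.955 + 3600 × 0.637 = 6303 + 2293 = 8596
Net migration: 0–14 − 540 → 1928; 15–29 + 420 → 5609
Giving 1928 / 5609 / 14938 / 11689 / 7972 / 2304 / 8596.
— Period 2 —
Births: 14938 × 0.204 = 3047
15–29: 1928 × 0.979 = 1888
30–44: 5609 × 0.97 = 5441
45–59: 14938 × 0.966 = 14430
60–74: 11689 × 0.949 = 11093
75–89: 7972 × 0.96 = 7653
90+: 2304 × 0.955 + 8596 × 0.637 = 2200 + 5476 = 7676
Net migration: 0–14 − 540 → 2507; 15–29 + 420 → 2308
Giving 2507 / 2308 / 5441 / 14430 / 11093 / 7653 / 7676.
Dependents (band 0–14 + band 90+) = 2507 + 7676 = 10183; working-age = 40925; ratio = 10183/40925 × 100 = 24.9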